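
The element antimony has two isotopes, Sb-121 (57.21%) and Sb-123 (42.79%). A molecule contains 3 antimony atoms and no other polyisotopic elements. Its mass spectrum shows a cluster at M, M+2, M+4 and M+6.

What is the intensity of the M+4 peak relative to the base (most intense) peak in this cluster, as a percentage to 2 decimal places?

74.79%

(0.5721 + 0.4279)^3 gives M 0.1872, M+2 0.4202, M+4 0.3143, M+6 0.0783; the largest is M+2.
P(M+2) = C(3,1) × 0.5721^2 × 0.4279^1 = 3 × 0.32729841 × 0.4279 = 0.420153 (base)
P(M+4) = C(3,2) × 0.5721^1 × 0.4279^2 = 3 × 0.5721 × 0.18309841 = 0.314252
Relative intensity = 0.314252 / 0.420153 × 100 = 74.79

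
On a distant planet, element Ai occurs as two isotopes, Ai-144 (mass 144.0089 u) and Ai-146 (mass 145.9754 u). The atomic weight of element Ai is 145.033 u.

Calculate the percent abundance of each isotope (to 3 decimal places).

Writing the weighted mean with unknown fraction x of Ai-144:
144.0089·x + 145.9754·(1 − x) = 145.033
(144.0089 − 145.9754)·x = 145.033 − 145.9754
x = -0.9424 / -1.9665 = 0.47923 → 47.923% Ai-144, 52.077% Ai-146.

Ai-144: 47.923%, Ai-146: 52.077%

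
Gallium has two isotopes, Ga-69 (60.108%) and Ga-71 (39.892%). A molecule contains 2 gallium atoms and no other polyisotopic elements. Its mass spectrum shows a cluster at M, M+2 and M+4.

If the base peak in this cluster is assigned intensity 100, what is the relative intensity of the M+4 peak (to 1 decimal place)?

(0.60108 + 0.39892)^2 gives M 0.3613, M+2 0.4796, M+4 0.1591; the largest is M+2.
P(M+2) = C(2,1) × 0.60108^1 × 0.39892^1 = 2 × 0.60108 × 0.39892 = 0.479566 (base)
P(M+4) = C(2,2) × 0.60108^0 × 0.39892^2 = 1 × 1.0000 × 0.15913717 = 0.159137
Relative intensity = 0.159137 / 0.479566 × 100 = 33.2

33.2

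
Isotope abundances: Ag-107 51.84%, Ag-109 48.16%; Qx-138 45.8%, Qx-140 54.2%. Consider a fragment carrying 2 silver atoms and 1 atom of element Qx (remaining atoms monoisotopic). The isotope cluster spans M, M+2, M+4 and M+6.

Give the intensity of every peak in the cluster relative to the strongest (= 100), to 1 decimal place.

Silver pattern (n=2): 0.26873856 : 0.49932288 : 0.23193856
Element Qx pattern (n=1): 0.4580 : 0.5420
Convolve the two distributions (both contribute in 2-u steps):
  M: 0.26873856×0.4580 = 0.123082
  M+2: 0.26873856×0.5420 + 0.49932288×0.4580 = 0.374346
  M+4: 0.49932288×0.5420 + 0.23193856×0.4580 = 0.376861
  M+6: 0.23193856×0.5420 = 0.125711
Scale to base peak (0.376861) = 100: 32.7 : 99.3 : 100.0 : 33.4

32.7 : 99.3 : 100.0 : 33.4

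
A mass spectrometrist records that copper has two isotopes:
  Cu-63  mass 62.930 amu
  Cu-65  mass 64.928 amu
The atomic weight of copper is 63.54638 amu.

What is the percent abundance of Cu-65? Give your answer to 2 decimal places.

Writing the weighted mean with unknown fraction x of Cu-63:
62.930·x + 64.928·(1 − x) = 63.54638
(62.930 − 64.928)·x = 63.54638 − 64.928
x = -1.38162 / -1.998 = 0.69150 → 69.15% Cu-63, 30.85% Cu-65.

30.85%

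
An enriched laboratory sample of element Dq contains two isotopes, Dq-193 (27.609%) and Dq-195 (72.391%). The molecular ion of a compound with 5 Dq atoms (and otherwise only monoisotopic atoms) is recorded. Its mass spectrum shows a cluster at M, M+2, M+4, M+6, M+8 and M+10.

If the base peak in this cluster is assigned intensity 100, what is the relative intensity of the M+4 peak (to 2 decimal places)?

29.09

(0.27609 + 0.72391)^5 gives M 0.0016, M+2 0.0210, M+4 0.1103, M+6 0.2892, M+8 0.3791, M+10 0.1988; the largest is M+8.
P(M+8) = C(5,4) × 0.27609^1 × 0.72391^4 = 5 × 0.27609 × 0.27462388 = 0.379105 (base)
P(M+4) = C(5,2) × 0.27609^3 × 0.72391^2 = 10 × 0.02104515 × 0.52404569 = 0.110286
Relative intensity = 0.110286 / 0.379105 × 100 = 29.09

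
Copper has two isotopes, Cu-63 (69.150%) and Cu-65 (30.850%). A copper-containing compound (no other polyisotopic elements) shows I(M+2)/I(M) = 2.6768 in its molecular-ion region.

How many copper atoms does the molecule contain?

6

The M+2/M ratio from n Cu atoms is n · q/p = n · 0.30850/0.69150.
n = 2.6768 × 0.69150/0.30850 = 6.00 ≈ 6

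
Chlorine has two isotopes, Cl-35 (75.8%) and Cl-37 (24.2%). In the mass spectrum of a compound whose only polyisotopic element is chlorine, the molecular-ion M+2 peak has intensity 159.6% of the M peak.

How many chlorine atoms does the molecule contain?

With n Cl atoms, P(M+2)/P(M) = C(n,1)·p^(n−1)q / p^n = n·q/p = n · 0.242/0.758.
n = 1.596 × 0.758/0.242 = 5.00 ≈ 5

5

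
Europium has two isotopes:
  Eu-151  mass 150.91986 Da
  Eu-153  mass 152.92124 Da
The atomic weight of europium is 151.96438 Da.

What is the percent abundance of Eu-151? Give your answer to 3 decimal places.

With x = fraction of Eu-151 (so Eu-153 is 1 − x):
150.91986·x + 152.92124·(1 − x) = 151.96438
(150.91986 − 152.92124)·x = 151.96438 − 152.92124
x = -0.95686 / -2.00138 = 0.47810 → 47.810% Eu-151, 52.190% Eu-153.

47.810%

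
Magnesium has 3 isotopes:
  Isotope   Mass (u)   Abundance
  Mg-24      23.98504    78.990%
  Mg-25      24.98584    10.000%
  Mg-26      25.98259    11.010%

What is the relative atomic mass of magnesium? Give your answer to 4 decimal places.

24.3051 u

Weight each isotope mass by its fractional abundance: 0.78990 × 23.98504 + 0.10000 × 24.98584 + 0.11010 × 25.98259
= 18.945783 + 2.498584 + 2.860683 = 24.305050 u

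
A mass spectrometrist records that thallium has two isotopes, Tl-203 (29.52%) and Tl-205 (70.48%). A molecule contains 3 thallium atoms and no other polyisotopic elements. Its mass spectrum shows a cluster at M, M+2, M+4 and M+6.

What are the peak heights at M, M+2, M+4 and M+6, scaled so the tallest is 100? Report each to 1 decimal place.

5.8 : 41.9 : 100.0 : 79.6

Each Tl atom is independently Tl-203 (p = 0.2952) or Tl-205 (q = 0.7048); the cluster is the binomial expansion (p + q)^3.
P(M) = 0.2952^3 = 0.025725
P(M+2) = 3 × 0.2952^2 × 0.7048^1 = 0.184255
P(M+4) = 3 × 0.2952^1 × 0.7048^2 = 0.439916
P(M+6) = 0.7048^3 = 0.350104
The M+4 peak is largest (0.439916); scaling to 100 gives 5.8 : 41.9 : 100.0 : 79.6.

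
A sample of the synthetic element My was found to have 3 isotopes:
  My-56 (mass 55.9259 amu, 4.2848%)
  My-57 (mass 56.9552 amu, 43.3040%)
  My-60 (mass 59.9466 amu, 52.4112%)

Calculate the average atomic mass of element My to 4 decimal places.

Weight each isotope mass by its fractional abundance: 0.042848 × 55.9259 + 0.433040 × 56.9552 + 0.524112 × 59.9466
= 2.39631 + 24.66388 + 31.41873 = 58.47892 amu

58.4789 amu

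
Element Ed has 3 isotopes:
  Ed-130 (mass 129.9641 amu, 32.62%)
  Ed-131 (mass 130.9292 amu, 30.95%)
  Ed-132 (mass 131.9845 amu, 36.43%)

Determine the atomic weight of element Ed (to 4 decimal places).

Average mass = Σ (abundance × isotope mass) = 0.3262 × 129.9641 + 0.3095 × 130.9292 + 0.3643 × 131.9845
= 42.39429 + 40.52259 + 48.08195 = 130.99883 amu

130.9988 amu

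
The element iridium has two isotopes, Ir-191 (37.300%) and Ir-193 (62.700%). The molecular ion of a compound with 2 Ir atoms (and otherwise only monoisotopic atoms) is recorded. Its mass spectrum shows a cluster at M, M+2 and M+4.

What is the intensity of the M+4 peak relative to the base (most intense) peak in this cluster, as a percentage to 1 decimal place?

Term probabilities: M 0.1391, M+2 0.4677, M+4 0.3931. Base peak = M+2.
P(M+2) = C(2,1) × 0.37300^1 × 0.62700^1 = 2 × 0.3730 × 0.6270 = 0.467742 (base)
P(M+4) = C(2,2) × 0.37300^0 × 0.62700^2 = 1 × 1.0000 × 0.393129 = 0.393129
Relative intensity = 0.393129 / 0.467742 × 100 = 84.0

84.0%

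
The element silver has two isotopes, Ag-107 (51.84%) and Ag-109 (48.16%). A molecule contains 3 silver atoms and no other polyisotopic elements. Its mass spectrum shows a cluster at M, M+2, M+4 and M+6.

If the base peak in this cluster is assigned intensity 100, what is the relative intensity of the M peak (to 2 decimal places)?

35.88

Term probabilities: M 0.1393, M+2 0.3883, M+4 0.3607, M+6 0.1117. Base peak = M+2.
P(M+2) = C(3,1) × 0.5184^2 × 0.4816^1 = 3 × 0.26873856 × 0.4816 = 0.388273 (base)
P(M) = C(3,0) × 0.5184^3 × 0.4816^0 = 1 × 0.13931407 × 1.0000 = 0.139314
Relative intensity = 0.139314 / 0.388273 × 100 = 35.88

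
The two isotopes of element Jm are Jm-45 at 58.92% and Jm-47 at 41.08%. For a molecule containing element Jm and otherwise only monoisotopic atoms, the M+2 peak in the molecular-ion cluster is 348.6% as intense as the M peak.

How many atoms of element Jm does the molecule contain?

5

For n independent Jm atoms, I(M+2)/I(M) = n · (abundance Jm-47) / (abundance Jm-45) = n · 0.4108/0.5892.
n = 3.486 × 0.5892/0.4108 = 5.00 ≈ 5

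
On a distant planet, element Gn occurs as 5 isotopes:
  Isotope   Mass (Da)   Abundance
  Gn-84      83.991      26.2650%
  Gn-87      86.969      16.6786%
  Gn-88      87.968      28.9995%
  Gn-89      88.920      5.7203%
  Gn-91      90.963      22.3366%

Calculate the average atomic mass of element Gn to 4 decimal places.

87.4803 Da

The abundance-weighted mean is 0.262650 × 83.991 + 0.166786 × 86.969 + 0.289995 × 87.968 + 0.057203 × 88.920 + 0.223366 × 90.963
= 22.06024 + 14.50521 + 25.51028 + 5.08649 + 20.31804 = 87.48026 Da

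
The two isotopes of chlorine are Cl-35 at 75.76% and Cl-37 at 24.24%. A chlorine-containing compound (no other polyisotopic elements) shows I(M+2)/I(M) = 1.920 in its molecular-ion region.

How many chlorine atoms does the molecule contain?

6

With n Cl atoms, P(M+2)/P(M) = C(n,1)·p^(n−1)q / p^n = n·q/p = n · 0.2424/0.7576.
n = 1.920 × 0.7576/0.2424 = 6.00 ≈ 6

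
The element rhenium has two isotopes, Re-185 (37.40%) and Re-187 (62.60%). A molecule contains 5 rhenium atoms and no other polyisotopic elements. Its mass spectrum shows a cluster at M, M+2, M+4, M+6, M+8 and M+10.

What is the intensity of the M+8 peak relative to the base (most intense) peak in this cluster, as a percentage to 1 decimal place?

Binomial terms of (0.3740 + 0.6260)^5: M 0.0073, M+2 0.0612, M+4 0.2050, M+6 0.3431, M+8 0.2872, M+10 0.0961 → M+6 is the base peak.
P(M+6) = C(5,3) × 0.3740^2 × 0.6260^3 = 10 × 0.139876 × 0.24531438 = 0.343136 (base)
P(M+8) = C(5,4) × 0.3740^1 × 0.6260^4 = 5 × 0.3740 × 0.1535668 = 0.287170
Relative intensity = 0.287170 / 0.343136 × 100 = 83.7

83.7%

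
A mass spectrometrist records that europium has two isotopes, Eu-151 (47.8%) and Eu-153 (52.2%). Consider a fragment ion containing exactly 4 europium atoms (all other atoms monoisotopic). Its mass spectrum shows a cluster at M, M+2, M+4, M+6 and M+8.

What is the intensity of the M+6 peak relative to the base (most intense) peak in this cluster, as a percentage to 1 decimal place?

Binomial terms of (0.478 + 0.522)^4: M 0.0522, M+2 0.2280, M+4 0.3735, M+6 0.2720, M+8 0.0742 → M+4 is the base peak.
P(M+4) = C(4,2) × 0.478^2 × 0.522^2 = 6 × 0.228484 × 0.272484 = 0.373549 (base)
P(M+6) = C(4,3) × 0.478^1 × 0.522^3 = 4 × 0.4780 × 0.14223665 = 0.271956
Relative intensity = 0.271956 / 0.373549 × 100 = 72.8

72.8%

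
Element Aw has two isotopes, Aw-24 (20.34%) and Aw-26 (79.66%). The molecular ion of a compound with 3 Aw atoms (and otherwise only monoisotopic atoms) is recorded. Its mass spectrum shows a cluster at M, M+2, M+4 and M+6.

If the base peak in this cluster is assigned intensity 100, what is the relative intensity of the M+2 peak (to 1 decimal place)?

19.6

(0.2034 + 0.7966)^3 gives M 0.0084, M+2 0.0989, M+4 0.3872, M+6 0.5055; the largest is M+6.
P(M+6) = C(3,3) × 0.2034^0 × 0.7966^3 = 1 × 1.0000 × 0.5054997 = 0.505500 (base)
P(M+2) = C(3,1) × 0.2034^2 × 0.7966^1 = 3 × 0.04137156 × 0.7966 = 0.098870
Relative intensity = 0.098870 / 0.505500 × 100 = 19.6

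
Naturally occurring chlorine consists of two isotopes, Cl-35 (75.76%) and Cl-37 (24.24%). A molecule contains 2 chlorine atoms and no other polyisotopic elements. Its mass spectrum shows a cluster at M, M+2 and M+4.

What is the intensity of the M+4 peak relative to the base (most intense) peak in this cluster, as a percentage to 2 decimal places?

Binomial terms of (0.7576 + 0.2424)^2: M 0.5740, M+2 0.3673, M+4 0.0588 → M is the base peak.
P(M) = C(2,0) × 0.7576^2 × 0.2424^0 = 1 × 0.57395776 × 1.0000 = 0.573958 (base)
P(M+4) = C(2,2) × 0.7576^0 × 0.2424^2 = 1 × 1.0000 × 0.05875776 = 0.058758
Relative intensity = 0.058758 / 0.573958 × 100 = 10.24

10.24%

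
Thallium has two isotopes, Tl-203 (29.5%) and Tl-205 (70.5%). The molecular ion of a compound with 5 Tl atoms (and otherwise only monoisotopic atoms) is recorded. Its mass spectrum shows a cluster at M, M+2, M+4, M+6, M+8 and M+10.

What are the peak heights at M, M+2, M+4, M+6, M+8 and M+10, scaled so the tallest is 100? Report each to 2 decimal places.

Each Tl atom is independently Tl-203 (p = 0.295) or Tl-205 (q = 0.705); the cluster is the binomial expansion (p + q)^5.
P(M) = 0.295^5 = 0.002234
P(M+2) = 5 × 0.295^4 × 0.705^1 = 0.026696
P(M+4) = 10 × 0.295^3 × 0.705^2 = 0.127598
P(M+6) = 10 × 0.295^2 × 0.705^3 = 0.304938
P(M+8) = 5 × 0.295^1 × 0.705^4 = 0.364375
P(M+10) = 0.705^5 = 0.174159
The M+8 peak is largest (0.364375); scaling to 100 gives 0.61 : 7.33 : 35.02 : 83.69 : 100.00 : 47.80.

0.61 : 7.33 : 35.02 : 83.69 : 100.00 : 47.80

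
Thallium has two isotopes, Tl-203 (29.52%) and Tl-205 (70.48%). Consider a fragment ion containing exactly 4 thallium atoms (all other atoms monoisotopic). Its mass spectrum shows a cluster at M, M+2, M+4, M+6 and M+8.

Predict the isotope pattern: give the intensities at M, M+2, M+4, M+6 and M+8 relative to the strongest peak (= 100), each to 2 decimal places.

1.84 : 17.54 : 62.83 : 100.00 : 59.69

Each Tl atom is independently Tl-203 (p = 0.2952) or Tl-205 (q = 0.7048); the cluster is the binomial expansion (p + q)^4.
P(M) = 0.2952^4 = 0.007594
P(M+2) = 4 × 0.2952^3 × 0.7048^1 = 0.072523
P(M+4) = 6 × 0.2952^2 × 0.7048^2 = 0.259726
P(M+6) = 4 × 0.2952^1 × 0.7048^3 = 0.413403
P(M+8) = 0.7048^4 = 0.246754
The M+6 peak is largest (0.413403); scaling to 100 gives 1.84 : 17.54 : 62.83 : 100.00 : 59.69.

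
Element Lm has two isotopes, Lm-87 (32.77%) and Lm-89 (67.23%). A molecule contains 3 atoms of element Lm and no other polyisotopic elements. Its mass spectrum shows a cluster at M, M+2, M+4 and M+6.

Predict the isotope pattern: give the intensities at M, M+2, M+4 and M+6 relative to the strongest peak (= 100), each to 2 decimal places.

7.92 : 48.74 : 100.00 : 68.39

Expanding (0.3277 + 0.6723)^3:
P(M) = 0.3277^3 = 0.035191
P(M+2) = 3 × 0.3277^2 × 0.6723^1 = 0.216589
P(M+4) = 3 × 0.3277^1 × 0.6723^2 = 0.444349
P(M+6) = 0.6723^3 = 0.303871
The M+4 peak is largest (0.444349); scaling to 100 gives 7.92 : 48.74 : 100.00 : 68.39.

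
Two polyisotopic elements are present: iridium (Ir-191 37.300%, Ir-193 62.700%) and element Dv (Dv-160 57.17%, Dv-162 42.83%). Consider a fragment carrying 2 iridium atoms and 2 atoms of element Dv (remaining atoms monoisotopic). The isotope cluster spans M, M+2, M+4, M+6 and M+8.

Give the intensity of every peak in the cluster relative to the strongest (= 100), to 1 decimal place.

11.9 : 57.7 : 100.0 : 72.7 : 18.8

Iridium pattern (n=2): 0.139129 : 0.467742 : 0.393129
Element Dv pattern (n=2): 0.32684089 : 0.48971822 : 0.18344089
Convolve the two distributions (both contribute in 2-u steps):
  M: 0.139129×0.32684089 = 0.045473
  M+2: 0.139129×0.48971822 + 0.467742×0.32684089 = 0.221011
  M+4: 0.139129×0.18344089 + 0.467742×0.48971822 + 0.393129×0.32684089 = 0.383074
  M+6: 0.467742×0.18344089 + 0.393129×0.48971822 = 0.278325
  M+8: 0.393129×0.18344089 = 0.072116
Scale to base peak (0.383074) = 100: 11.9 : 57.7 : 100.0 : 72.7 : 18.8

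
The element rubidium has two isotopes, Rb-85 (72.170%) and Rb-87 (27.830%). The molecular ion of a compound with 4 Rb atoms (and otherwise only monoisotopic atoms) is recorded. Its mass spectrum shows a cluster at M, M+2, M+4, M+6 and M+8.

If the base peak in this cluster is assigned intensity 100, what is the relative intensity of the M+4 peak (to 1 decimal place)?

Term probabilities: M 0.2713, M+2 0.4184, M+4 0.2420, M+6 0.0622, M+8 0.0060. Base peak = M+2.
P(M+2) = C(4,1) × 0.72170^3 × 0.27830^1 = 4 × 0.37589809 × 0.2783 = 0.418450 (base)
P(M+4) = C(4,2) × 0.72170^2 × 0.27830^2 = 6 × 0.52085089 × 0.07745089 = 0.242042
Relative intensity = 0.242042 / 0.418450 × 100 = 57.8

57.8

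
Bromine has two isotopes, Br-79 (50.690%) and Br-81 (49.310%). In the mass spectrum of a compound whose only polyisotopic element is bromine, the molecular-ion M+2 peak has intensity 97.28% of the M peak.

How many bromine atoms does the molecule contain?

1

The M+2/M ratio from n Br atoms is n · q/p = n · 0.49310/0.50690.
n = 0.9728 × 0.50690/0.49310 = 1.00 ≈ 1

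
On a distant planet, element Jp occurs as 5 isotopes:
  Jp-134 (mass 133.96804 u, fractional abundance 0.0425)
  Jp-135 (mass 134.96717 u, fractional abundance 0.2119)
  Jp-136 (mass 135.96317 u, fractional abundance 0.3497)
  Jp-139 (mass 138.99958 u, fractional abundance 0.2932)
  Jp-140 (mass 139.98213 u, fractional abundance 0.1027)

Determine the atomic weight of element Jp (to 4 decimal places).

Weight each isotope mass by its fractional abundance: 0.0425 × 133.96804 + 0.2119 × 134.96717 + 0.3497 × 135.96317 + 0.2932 × 138.99958 + 0.1027 × 139.98213
= 5.693642 + 28.599543 + 47.546321 + 40.754677 + 14.376165 = 136.970348 u

136.9703 u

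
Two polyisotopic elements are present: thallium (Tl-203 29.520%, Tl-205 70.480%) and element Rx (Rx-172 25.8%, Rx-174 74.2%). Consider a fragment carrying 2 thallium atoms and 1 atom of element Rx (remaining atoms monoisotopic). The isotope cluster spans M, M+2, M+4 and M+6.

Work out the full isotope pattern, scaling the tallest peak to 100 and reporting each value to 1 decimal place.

5.1 : 39.4 : 100.0 : 84.4

Thallium pattern (n=2): 0.08714304 : 0.41611392 : 0.49674304
Element Rx pattern (n=1): 0.2580 : 0.7420
Convolve the two distributions (both contribute in 2-u steps):
  M: 0.08714304×0.2580 = 0.022483
  M+2: 0.08714304×0.7420 + 0.41611392×0.2580 = 0.172018
  M+4: 0.41611392×0.7420 + 0.49674304×0.2580 = 0.436916
  M+6: 0.49674304×0.7420 = 0.368583
Scale to base peak (0.436916) = 100: 5.1 : 39.4 : 100.0 : 84.4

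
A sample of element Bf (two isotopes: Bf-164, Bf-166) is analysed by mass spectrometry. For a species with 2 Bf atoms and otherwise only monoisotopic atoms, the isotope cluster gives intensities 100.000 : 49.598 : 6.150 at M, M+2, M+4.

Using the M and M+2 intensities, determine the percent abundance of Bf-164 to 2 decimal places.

Write p for the Bf-164 fraction. I(M+2)/I(M) = [C(2,1)·p^1·(1−p)] / p^2 = 2·(1−p)/p = 49.598/100.000 = 0.4960
(1−p)/p = 0.4960/2 = 0.2480  ⇒  p = 1/(1 + 0.2480) = 0.8013
Bf-164: 80.13%, Bf-166: 19.87%.

80.13%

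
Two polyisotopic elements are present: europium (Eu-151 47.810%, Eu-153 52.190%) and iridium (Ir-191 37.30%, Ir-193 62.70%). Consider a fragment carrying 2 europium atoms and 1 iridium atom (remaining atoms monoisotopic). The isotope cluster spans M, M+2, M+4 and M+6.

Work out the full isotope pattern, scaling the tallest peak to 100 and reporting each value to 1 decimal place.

Europium pattern (n=2): 0.22857961 : 0.49904078 : 0.27237961
Iridium pattern (n=1): 0.3730 : 0.6270
Convolve the two distributions (both contribute in 2-u steps):
  M: 0.22857961×0.3730 = 0.085260
  M+2: 0.22857961×0.6270 + 0.49904078×0.3730 = 0.329462
  M+4: 0.49904078×0.6270 + 0.27237961×0.3730 = 0.414496
  M+6: 0.27237961×0.6270 = 0.170782
Scale to base peak (0.414496) = 100: 20.6 : 79.5 : 100.0 : 41.2

20.6 : 79.5 : 100.0 : 41.2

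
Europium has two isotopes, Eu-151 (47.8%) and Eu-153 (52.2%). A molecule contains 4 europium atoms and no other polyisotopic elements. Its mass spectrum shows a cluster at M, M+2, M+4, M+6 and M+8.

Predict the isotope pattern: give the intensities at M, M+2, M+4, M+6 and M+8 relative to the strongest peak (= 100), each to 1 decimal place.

The 4 Eu atoms are independent, so intensities follow the terms of (0.478 + 0.522)^4.
P(M) = 0.478^4 = 0.052205
P(M+2) = 4 × 0.478^3 × 0.522^1 = 0.228042
P(M+4) = 6 × 0.478^2 × 0.522^2 = 0.373549
P(M+6) = 4 × 0.478^1 × 0.522^3 = 0.271956
P(M+8) = 0.522^4 = 0.074248
The M+4 peak is largest (0.373549); scaling to 100 gives 14.0 : 61.0 : 100.0 : 72.8 : 19.9.

14.0 : 61.0 : 100.0 : 72.8 : 19.9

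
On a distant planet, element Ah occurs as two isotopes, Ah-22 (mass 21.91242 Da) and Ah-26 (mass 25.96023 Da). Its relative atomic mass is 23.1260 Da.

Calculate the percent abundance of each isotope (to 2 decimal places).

Ah-22: 70.02%, Ah-26: 29.98%

With x = fraction of Ah-22 (so Ah-26 is 1 − x):
21.91242·x + 25.96023·(1 − x) = 23.1260
(21.91242 − 25.96023)·x = 23.1260 − 25.96023
x = -2.83423 / -4.04781 = 0.70019 → 70.02% Ah-22, 29.98% Ah-26.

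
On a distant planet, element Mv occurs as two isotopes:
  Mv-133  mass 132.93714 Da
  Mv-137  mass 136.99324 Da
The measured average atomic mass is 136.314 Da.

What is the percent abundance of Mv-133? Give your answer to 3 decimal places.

With x = fraction of Mv-133 (so Mv-137 is 1 − x):
132.93714·x + 136.99324·(1 − x) = 136.314
(132.93714 − 136.99324)·x = 136.314 − 136.99324
x = -0.67924 / -4.05610 = 0.16746 → 16.746% Mv-133, 83.254% Mv-137.

16.746%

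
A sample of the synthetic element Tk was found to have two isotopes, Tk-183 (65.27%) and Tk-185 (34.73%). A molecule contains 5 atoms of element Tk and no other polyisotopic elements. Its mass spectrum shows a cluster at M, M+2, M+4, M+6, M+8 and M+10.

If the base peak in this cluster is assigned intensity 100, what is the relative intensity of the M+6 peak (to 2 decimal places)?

Term probabilities: M 0.1185, M+2 0.3152, M+4 0.3354, M+6 0.1785, M+8 0.0475, M+10 0.0051. Base peak = M+4.
P(M+4) = C(5,2) × 0.6527^3 × 0.3473^2 = 10 × 0.27806149 × 0.12061729 = 0.335390 (base)
P(M+6) = C(5,3) × 0.6527^2 × 0.3473^3 = 10 × 0.42601729 × 0.04189038 = 0.178460
Relative intensity = 0.178460 / 0.335390 × 100 = 53.21

53.21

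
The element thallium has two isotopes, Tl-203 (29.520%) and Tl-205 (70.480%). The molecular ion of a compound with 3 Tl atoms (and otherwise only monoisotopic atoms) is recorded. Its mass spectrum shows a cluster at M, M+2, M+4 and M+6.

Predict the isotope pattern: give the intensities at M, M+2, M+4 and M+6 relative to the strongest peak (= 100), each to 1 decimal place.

Each Tl atom is independently Tl-203 (p = 0.29520) or Tl-205 (q = 0.70480); the cluster is the binomial expansion (p + q)^3.
P(M) = 0.29520^3 = 0.025725
P(M+2) = 3 × 0.29520^2 × 0.70480^1 = 0.184255
P(M+4) = 3 × 0.29520^1 × 0.70480^2 = 0.439916
P(M+6) = 0.70480^3 = 0.350104
The M+4 peak is largest (0.439916); scaling to 100 gives 5.8 : 41.9 : 100.0 : 79.6.

5.8 : 41.9 : 100.0 : 79.6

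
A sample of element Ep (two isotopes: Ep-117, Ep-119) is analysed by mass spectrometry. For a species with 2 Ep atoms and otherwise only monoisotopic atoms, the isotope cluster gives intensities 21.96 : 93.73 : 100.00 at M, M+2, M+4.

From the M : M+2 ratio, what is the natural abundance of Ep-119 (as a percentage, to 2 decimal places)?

68.09%

Let p = fractional abundance of Ep-117. I(M+2)/I(M) = [C(2,1)·p^1·(1−p)] / p^2 = 2·(1−p)/p = 93.73/21.96 = 4.2682
(1−p)/p = 4.2682/2 = 2.1341  ⇒  p = 1/(1 + 2.1341) = 0.3191
Ep-117: 31.91%, Ep-119: 68.09%.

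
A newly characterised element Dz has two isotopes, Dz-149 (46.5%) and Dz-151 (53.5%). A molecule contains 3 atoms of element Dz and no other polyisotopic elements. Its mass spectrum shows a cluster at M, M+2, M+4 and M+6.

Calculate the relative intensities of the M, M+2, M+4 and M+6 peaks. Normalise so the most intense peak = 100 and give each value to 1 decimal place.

Each Dz atom is independently Dz-149 (p = 0.465) or Dz-151 (q = 0.535); the cluster is the binomial expansion (p + q)^3.
P(M) = 0.465^3 = 0.100545
P(M+2) = 3 × 0.465^2 × 0.535^1 = 0.347041
P(M+4) = 3 × 0.465^1 × 0.535^2 = 0.399284
P(M+6) = 0.535^3 = 0.153130
The M+4 peak is largest (0.399284); scaling to 100 gives 25.2 : 86.9 : 100.0 : 38.4.

25.2 : 86.9 : 100.0 : 38.4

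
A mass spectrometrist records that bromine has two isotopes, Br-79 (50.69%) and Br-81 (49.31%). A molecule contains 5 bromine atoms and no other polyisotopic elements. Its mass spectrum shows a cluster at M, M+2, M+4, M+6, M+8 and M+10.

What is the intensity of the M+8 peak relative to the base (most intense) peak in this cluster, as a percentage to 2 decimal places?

47.31%

Term probabilities: M 0.0335, M+2 0.1628, M+4 0.3167, M+6 0.3081, M+8 0.1498, M+10 0.0292. Base peak = M+4.
P(M+4) = C(5,2) × 0.5069^3 × 0.4931^2 = 10 × 0.13024674 × 0.24314761 = 0.316692 (base)
P(M+8) = C(5,4) × 0.5069^1 × 0.4931^4 = 5 × 0.5069 × 0.05912076 = 0.149842
Relative intensity = 0.149842 / 0.316692 × 100 = 47.31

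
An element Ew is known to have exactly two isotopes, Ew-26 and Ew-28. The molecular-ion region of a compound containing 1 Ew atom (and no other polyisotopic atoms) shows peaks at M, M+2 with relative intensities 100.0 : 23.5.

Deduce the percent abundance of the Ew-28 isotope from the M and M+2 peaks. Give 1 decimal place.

Let p = fractional abundance of Ew-26. I(M+2)/I(M) = [C(1,1)·p^0·(1−p)] / p^1 = 1·(1−p)/p = 23.5/100.0 = 0.2350
(1−p)/p = 0.2350/1 = 0.2350  ⇒  p = 1/(1 + 0.2350) = 0.8097
Ew-26: 81.0%, Ew-28: 19.0%.

19.0%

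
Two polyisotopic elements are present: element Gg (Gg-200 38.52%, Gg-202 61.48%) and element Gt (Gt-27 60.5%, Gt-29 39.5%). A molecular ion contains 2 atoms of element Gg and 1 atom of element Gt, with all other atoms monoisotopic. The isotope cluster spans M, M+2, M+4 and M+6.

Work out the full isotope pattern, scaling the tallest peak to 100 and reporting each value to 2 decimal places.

21.59 : 83.02 : 100.00 : 35.91

Element Gg pattern (n=2): 0.14837904 : 0.47364192 : 0.37797904
Element Gt pattern (n=1): 0.6050 : 0.3950
Convolve the two distributions (both contribute in 2-u steps):
  M: 0.14837904×0.6050 = 0.089769
  M+2: 0.14837904×0.3950 + 0.47364192×0.6050 = 0.345163
  M+4: 0.47364192×0.3950 + 0.37797904×0.6050 = 0.415766
  M+6: 0.37797904×0.3950 = 0.149302
Scale to base peak (0.415766) = 100: 21.59 : 83.02 : 100.00 : 35.91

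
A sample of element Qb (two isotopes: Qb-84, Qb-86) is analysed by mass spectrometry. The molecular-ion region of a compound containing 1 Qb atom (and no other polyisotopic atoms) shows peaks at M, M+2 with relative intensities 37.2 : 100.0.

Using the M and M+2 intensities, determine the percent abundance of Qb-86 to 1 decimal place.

72.9%

If p is the fraction of Qb that is Qb-84, then I(M+2)/I(M) = [C(1,1)·p^0·(1−p)] / p^1 = 1·(1−p)/p = 100.0/37.2 = 2.6882
(1−p)/p = 2.6882/1 = 2.6882  ⇒  p = 1/(1 + 2.6882) = 0.2711
Qb-84: 27.1%, Qb-86: 72.9%.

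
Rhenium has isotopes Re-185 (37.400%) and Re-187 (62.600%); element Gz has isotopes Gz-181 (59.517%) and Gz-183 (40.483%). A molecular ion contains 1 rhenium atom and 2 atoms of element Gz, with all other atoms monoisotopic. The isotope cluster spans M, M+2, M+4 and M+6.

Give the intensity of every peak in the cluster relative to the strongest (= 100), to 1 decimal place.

Rhenium pattern (n=1): 0.3740 : 0.6260
Element Gz pattern (n=2): 0.35422733 : 0.48188534 : 0.16388733
Convolve the two distributions (both contribute in 2-u steps):
  M: 0.3740×0.35422733 = 0.132481
  M+2: 0.3740×0.48188534 + 0.6260×0.35422733 = 0.401971
  M+4: 0.3740×0.16388733 + 0.6260×0.48188534 = 0.362954
  M+6: 0.6260×0.16388733 = 0.102593
Scale to base peak (0.401971) = 100: 33.0 : 100.0 : 90.3 : 25.5

33.0 : 100.0 : 90.3 : 25.5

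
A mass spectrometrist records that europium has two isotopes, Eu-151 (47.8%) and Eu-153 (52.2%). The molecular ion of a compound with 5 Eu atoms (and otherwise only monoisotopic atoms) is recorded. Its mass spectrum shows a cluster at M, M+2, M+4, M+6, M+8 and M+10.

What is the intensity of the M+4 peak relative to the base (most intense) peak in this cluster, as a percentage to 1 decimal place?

91.6%

(0.478 + 0.522)^5 gives M 0.0250, M+2 0.1363, M+4 0.2976, M+6 0.3250, M+8 0.1775, M+10 0.0388; the largest is M+6.
P(M+6) = C(5,3) × 0.478^2 × 0.522^3 = 10 × 0.228484 × 0.14223665 = 0.324988 (base)
P(M+4) = C(5,2) × 0.478^3 × 0.522^2 = 10 × 0.10921535 × 0.272484 = 0.297594
Relative intensity = 0.297594 / 0.324988 × 100 = 91.6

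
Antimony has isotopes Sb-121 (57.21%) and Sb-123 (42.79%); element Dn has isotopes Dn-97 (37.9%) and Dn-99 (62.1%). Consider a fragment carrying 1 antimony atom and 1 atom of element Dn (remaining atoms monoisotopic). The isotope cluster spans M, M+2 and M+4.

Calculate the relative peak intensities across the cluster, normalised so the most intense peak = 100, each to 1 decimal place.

41.9 : 100.0 : 51.4

Antimony pattern (n=1): 0.5721 : 0.4279
Element Dn pattern (n=1): 0.3790 : 0.6210
Convolve the two distributions (both contribute in 2-u steps):
  M: 0.5721×0.3790 = 0.216826
  M+2: 0.5721×0.6210 + 0.4279×0.3790 = 0.517448
  M+4: 0.4279×0.6210 = 0.265726
Scale to base peak (0.517448) = 100: 41.9 : 100.0 : 51.4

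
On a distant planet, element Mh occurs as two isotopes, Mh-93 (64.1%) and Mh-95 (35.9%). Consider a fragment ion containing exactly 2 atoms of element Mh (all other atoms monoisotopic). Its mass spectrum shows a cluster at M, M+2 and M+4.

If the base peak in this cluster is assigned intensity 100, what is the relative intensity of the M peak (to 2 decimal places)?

(0.641 + 0.359)^2 gives M 0.4109, M+2 0.4602, M+4 0.1289; the largest is M+2.
P(M+2) = C(2,1) × 0.641^1 × 0.359^1 = 2 × 0.6410 × 0.3590 = 0.460238 (base)
P(M) = C(2,0) × 0.641^2 × 0.359^0 = 1 × 0.410881 × 1.0000 = 0.410881
Relative intensity = 0.410881 / 0.460238 × 100 = 89.28

89.28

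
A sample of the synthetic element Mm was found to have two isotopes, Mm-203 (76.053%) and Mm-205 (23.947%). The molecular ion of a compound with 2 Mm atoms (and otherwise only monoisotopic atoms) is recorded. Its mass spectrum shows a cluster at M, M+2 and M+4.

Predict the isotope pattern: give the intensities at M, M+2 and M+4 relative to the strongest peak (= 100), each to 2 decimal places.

The 2 Mm atoms are independent, so intensities follow the terms of (0.76053 + 0.23947)^2.
P(M) = 0.76053^2 = 0.578406
P(M+2) = 2 × 0.76053^1 × 0.23947^1 = 0.364248
P(M+4) = 0.23947^2 = 0.057346
The M peak is largest (0.578406); scaling to 100 gives 100.00 : 62.97 : 9.91.

100.00 : 62.97 : 9.91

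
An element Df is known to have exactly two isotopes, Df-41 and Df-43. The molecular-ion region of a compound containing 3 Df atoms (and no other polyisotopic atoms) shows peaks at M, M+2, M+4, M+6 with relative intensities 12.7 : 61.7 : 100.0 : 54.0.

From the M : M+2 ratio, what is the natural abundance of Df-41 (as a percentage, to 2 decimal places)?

38.18%

If p is the fraction of Df that is Df-41, then I(M+2)/I(M) = [C(3,1)·p^2·(1−p)] / p^3 = 3·(1−p)/p = 61.7/12.7 = 4.8583
(1−p)/p = 4.8583/3 = 1.6194  ⇒  p = 1/(1 + 1.6194) = 0.3818
Df-41: 38.18%, Df-43: 61.82%.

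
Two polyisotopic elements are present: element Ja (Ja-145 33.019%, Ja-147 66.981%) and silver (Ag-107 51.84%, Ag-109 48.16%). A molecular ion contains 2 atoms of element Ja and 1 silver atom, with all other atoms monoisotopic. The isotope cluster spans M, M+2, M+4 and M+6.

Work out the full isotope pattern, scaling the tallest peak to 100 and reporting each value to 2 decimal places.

Element Ja pattern (n=2): 0.10902544 : 0.44232913 : 0.44864544
Silver pattern (n=1): 0.5184 : 0.4816
Convolve the two distributions (both contribute in 2-u steps):
  M: 0.10902544×0.5184 = 0.056519
  M+2: 0.10902544×0.4816 + 0.44232913×0.5184 = 0.281810
  M+4: 0.44232913×0.4816 + 0.44864544×0.5184 = 0.445604
  M+6: 0.44864544×0.4816 = 0.216068
Scale to base peak (0.445604) = 100: 12.68 : 63.24 : 100.00 : 48.49

12.68 : 63.24 : 100.00 : 48.49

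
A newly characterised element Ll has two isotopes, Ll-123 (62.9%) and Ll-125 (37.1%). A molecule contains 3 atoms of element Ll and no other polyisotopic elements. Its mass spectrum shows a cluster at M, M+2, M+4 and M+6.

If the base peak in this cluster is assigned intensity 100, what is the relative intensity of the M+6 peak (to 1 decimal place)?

11.6

(0.629 + 0.371)^3 gives M 0.2489, M+2 0.4403, M+4 0.2597, M+6 0.0511; the largest is M+2.
P(M+2) = C(3,1) × 0.629^2 × 0.371^1 = 3 × 0.395641 × 0.3710 = 0.440348 (base)
P(M+6) = C(3,3) × 0.629^0 × 0.371^3 = 1 × 1.0000 × 0.05106481 = 0.051065
Relative intensity = 0.051065 / 0.440348 × 100 = 11.6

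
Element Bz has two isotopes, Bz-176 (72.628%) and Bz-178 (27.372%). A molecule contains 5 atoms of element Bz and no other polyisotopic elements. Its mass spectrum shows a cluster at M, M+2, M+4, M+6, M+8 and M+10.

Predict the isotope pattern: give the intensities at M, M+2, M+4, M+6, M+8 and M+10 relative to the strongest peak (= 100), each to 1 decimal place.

Each Bz atom is independently Bz-176 (p = 0.72628) or Bz-178 (q = 0.27372); the cluster is the binomial expansion (p + q)^5.
P(M) = 0.72628^5 = 0.202079
P(M+2) = 5 × 0.72628^4 × 0.27372^1 = 0.380796
P(M+4) = 10 × 0.72628^3 × 0.27372^2 = 0.287029
P(M+6) = 10 × 0.72628^2 × 0.27372^3 = 0.108175
P(M+8) = 5 × 0.72628^1 × 0.27372^4 = 0.020385
P(M+10) = 0.27372^5 = 0.001537
The M+2 peak is largest (0.380796); scaling to 100 gives 53.1 : 100.0 : 75.4 : 28.4 : 5.4 : 0.4.

53.1 : 100.0 : 75.4 : 28.4 : 5.4 : 0.4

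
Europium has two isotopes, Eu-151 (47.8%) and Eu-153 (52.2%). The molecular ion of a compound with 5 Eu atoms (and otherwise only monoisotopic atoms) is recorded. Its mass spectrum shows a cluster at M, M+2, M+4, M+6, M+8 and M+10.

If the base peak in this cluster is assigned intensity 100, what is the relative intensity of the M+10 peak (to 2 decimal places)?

11.93

Binomial terms of (0.478 + 0.522)^5: M 0.0250, M+2 0.1363, M+4 0.2976, M+6 0.3250, M+8 0.1775, M+10 0.0388 → M+6 is the base peak.
P(M+6) = C(5,3) × 0.478^2 × 0.522^3 = 10 × 0.228484 × 0.14223665 = 0.324988 (base)
P(M+10) = C(5,5) × 0.478^0 × 0.522^5 = 1 × 1.0000 × 0.03875721 = 0.038757
Relative intensity = 0.038757 / 0.324988 × 100 = 11.93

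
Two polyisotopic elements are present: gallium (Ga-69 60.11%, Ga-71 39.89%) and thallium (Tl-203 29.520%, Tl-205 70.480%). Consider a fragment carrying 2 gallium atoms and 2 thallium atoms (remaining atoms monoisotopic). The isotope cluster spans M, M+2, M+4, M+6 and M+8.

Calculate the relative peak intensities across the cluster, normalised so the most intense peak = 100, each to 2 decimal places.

8.01 : 48.90 : 100.00 : 77.48 : 20.12

Gallium pattern (n=2): 0.36132121 : 0.47955758 : 0.15912121
Thallium pattern (n=2): 0.08714304 : 0.41611392 : 0.49674304
Convolve the two distributions (both contribute in 2-u steps):
  M: 0.36132121×0.08714304 = 0.031487
  M+2: 0.36132121×0.41611392 + 0.47955758×0.08714304 = 0.192141
  M+4: 0.36132121×0.49674304 + 0.47955758×0.41611392 + 0.15912121×0.08714304 = 0.392901
  M+6: 0.47955758×0.49674304 + 0.15912121×0.41611392 = 0.304429
  M+8: 0.15912121×0.49674304 = 0.079042
Scale to base peak (0.392901) = 100: 8.01 : 48.90 : 100.00 : 77.48 : 20.12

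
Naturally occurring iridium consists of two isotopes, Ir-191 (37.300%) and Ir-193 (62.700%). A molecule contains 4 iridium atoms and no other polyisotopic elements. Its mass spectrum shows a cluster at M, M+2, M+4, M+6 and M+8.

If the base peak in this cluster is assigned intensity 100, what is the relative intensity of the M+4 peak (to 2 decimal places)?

Binomial terms of (0.37300 + 0.62700)^4: M 0.0194, M+2 0.1302, M+4 0.3282, M+6 0.3678, M+8 0.1546 → M+6 is the base peak.
P(M+6) = C(4,3) × 0.37300^1 × 0.62700^3 = 4 × 0.3730 × 0.24649188 = 0.367766 (base)
P(M+4) = C(4,2) × 0.37300^2 × 0.62700^2 = 6 × 0.139129 × 0.393129 = 0.328174
Relative intensity = 0.328174 / 0.367766 × 100 = 89.23

89.23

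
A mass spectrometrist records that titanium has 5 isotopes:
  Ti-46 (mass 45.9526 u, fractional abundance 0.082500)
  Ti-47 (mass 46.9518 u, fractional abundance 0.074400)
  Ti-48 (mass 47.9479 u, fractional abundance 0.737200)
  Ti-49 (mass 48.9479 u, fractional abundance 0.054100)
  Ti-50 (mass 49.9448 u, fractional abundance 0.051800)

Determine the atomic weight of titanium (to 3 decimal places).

47.867 u

Ar = Σ fᵢ·mᵢ = 0.082500 × 45.9526 + 0.074400 × 46.9518 + 0.737200 × 47.9479 + 0.054100 × 48.9479 + 0.051800 × 49.9448
= 3.79109 + 3.49321 + 35.34719 + 2.64808 + 2.58714 = 47.86671 u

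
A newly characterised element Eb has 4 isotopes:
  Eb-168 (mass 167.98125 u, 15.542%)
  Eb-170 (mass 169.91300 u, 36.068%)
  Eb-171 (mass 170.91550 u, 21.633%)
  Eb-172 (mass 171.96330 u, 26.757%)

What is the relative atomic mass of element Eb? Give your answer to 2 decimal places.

170.38 u

Average mass = Σ (abundance × isotope mass) = 0.15542 × 167.98125 + 0.36068 × 169.91300 + 0.21633 × 170.91550 + 0.26757 × 171.96330
= 26.107646 + 61.284221 + 36.974150 + 46.012220 = 170.378237 u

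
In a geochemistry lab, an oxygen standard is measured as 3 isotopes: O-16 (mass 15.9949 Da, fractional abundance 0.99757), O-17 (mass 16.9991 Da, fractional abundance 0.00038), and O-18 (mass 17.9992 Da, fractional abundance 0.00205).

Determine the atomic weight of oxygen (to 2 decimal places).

16.00 Da

Average mass = Σ (abundance × isotope mass) = 0.99757 × 15.9949 + 0.00038 × 16.9991 + 0.00205 × 17.9992
= 15.95603 + 0.00646 + 0.03690 = 15.99939 Da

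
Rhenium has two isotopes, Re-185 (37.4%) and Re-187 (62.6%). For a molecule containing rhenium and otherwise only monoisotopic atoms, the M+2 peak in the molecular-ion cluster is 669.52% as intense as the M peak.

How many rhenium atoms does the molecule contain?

The M+2/M ratio from n Re atoms is n · q/p = n · 0.626/0.374.
n = 6.6952 × 0.374/0.626 = 4.00 ≈ 4

4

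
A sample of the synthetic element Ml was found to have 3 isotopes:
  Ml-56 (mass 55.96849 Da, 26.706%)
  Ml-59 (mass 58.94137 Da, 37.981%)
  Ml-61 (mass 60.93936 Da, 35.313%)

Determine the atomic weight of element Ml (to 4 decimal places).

Weight each isotope mass by its fractional abundance: 0.26706 × 55.96849 + 0.37981 × 58.94137 + 0.35313 × 60.93936
= 14.946945 + 22.386522 + 21.519516 = 58.852983 Da

58.8530 Da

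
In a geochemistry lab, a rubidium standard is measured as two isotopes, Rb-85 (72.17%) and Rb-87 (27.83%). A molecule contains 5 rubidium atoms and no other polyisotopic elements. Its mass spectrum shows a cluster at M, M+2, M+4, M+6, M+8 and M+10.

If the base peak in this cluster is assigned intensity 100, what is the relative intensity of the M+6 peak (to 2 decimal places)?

29.74

Term probabilities: M 0.1958, M+2 0.3775, M+4 0.2911, M+6 0.1123, M+8 0.0216, M+10 0.0017. Base peak = M+2.
P(M+2) = C(5,1) × 0.7217^4 × 0.2783^1 = 5 × 0.27128565 × 0.2783 = 0.377494 (base)
P(M+6) = C(5,3) × 0.7217^2 × 0.2783^3 = 10 × 0.52085089 × 0.02155458 = 0.112267
Relative intensity = 0.112267 / 0.377494 × 100 = 29.74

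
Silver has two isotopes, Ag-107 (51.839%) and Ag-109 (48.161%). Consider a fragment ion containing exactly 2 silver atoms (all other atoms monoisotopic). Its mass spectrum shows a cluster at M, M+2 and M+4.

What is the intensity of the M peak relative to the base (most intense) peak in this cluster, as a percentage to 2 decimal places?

Term probabilities: M 0.2687, M+2 0.4993, M+4 0.2319. Base peak = M+2.
P(M+2) = C(2,1) × 0.51839^1 × 0.48161^1 = 2 × 0.51839 × 0.48161 = 0.499324 (base)
P(M) = C(2,0) × 0.51839^2 × 0.48161^0 = 1 × 0.26872819 × 1.0000 = 0.268728
Relative intensity = 0.268728 / 0.499324 × 100 = 53.82

53.82%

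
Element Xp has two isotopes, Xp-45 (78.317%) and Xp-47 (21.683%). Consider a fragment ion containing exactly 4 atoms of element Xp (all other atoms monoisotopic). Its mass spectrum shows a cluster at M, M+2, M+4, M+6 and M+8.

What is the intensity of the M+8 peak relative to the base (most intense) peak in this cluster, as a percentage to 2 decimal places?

Binomial terms of (0.78317 + 0.21683)^4: M 0.3762, M+2 0.4166, M+4 0.1730, M+6 0.0319, M+8 0.0022 → M+2 is the base peak.
P(M+2) = C(4,1) × 0.78317^3 × 0.21683^1 = 4 × 0.48036143 × 0.21683 = 0.416627 (base)
P(M+8) = C(4,4) × 0.78317^0 × 0.21683^4 = 1 × 1.0000 × 0.00221043 = 0.002210
Relative intensity = 0.002210 / 0.416627 × 100 = 0.53

0.53%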